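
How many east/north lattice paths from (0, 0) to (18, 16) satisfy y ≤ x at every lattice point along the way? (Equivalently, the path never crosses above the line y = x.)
Number of paths = 347993910

By the reflection principle (André's argument), the number of monotone paths to (18, 16) with n ≤ m that never go above y = x is C(34, 18) − C(34, 19) = 2203961430 − 1855967520 = 347993910.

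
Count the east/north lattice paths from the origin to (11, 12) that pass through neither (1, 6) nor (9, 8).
Number of paths = 936097

Inclusion–exclusion. Total paths: C(23, 11) = 1352078. Through P₁: C(7, 1)·C(16, 10) = 56056. Through P₂: C(17, 9)·C(6, 2) = 364650. Since P₁ is strictly southwest of P₂, a monotone path through both must visit P₁ then P₂; paths through both = C(7, 1)·C(10, 8)·C(6, 2) = 4725. Avoid both = 1352078 − 56056 − 364650 + 4725 = 936097.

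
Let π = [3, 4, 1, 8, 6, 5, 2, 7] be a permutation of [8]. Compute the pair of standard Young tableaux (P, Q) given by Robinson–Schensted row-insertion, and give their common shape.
P = [1, 2, 5, 7] / [3, 4] / [6] / [8];  Q = [1, 2, 4, 8] / [3, 5] / [6] / [7];  common shape = (4, 2, 1, 1)

Row-insert the values π_1, π_2, … into P one at a time, bumping the leftmost entry strictly greater than the inserted value down to the next row. The recording tableau Q records, in position (i, j), the step at which that cell was added to P.
  Insert 3 (step 1): P = [3];  Q = [1]
  Insert 4 (step 2): P = [3, 4];  Q = [1, 2]
  Insert 1 (step 3): P = [1, 4] / [3];  Q = [1, 2] / [3]
  Insert 8 (step 4): P = [1, 4, 8] / [3];  Q = [1, 2, 4] / [3]
  Insert 6 (step 5): P = [1, 4, 6] / [3, 8];  Q = [1, 2, 4] / [3, 5]
  Insert 5 (step 6): P = [1, 4, 5] / [3, 6] / [8];  Q = [1, 2, 4] / [3, 5] / [6]
  Insert 2 (step 7): P = [1, 2, 5] / [3, 4] / [6] / [8];  Q = [1, 2, 4] / [3, 5] / [6] / [7]
  Insert 7 (step 8): P = [1, 2, 5, 7] / [3, 4] / [6] / [8];  Q = [1, 2, 4, 8] / [3, 5] / [6] / [7]
Final shape: (4, 2, 1, 1).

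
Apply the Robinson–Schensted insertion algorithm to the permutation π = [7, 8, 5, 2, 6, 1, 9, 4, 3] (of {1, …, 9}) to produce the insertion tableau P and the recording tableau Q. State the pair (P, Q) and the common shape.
P = [1, 3, 9] / [2, 4] / [5, 6] / [7, 8];  Q = [1, 2, 7] / [3, 5] / [4, 8] / [6, 9];  common shape = (3, 2, 2, 2)

Row-insert the values π_1, π_2, … into P one at a time, bumping the leftmost entry strictly greater than the inserted value down to the next row. The recording tableau Q records, in position (i, j), the step at which that cell was added to P.
  Insert 7 (step 1): P = [7];  Q = [1]
  Insert 8 (step 2): P = [7, 8];  Q = [1, 2]
  Insert 5 (step 3): P = [5, 8] / [7];  Q = [1, 2] / [3]
  Insert 2 (step 4): P = [2, 8] / [5] / [7];  Q = [1, 2] / [3] / [4]
  Insert 6 (step 5): P = [2, 6] / [5, 8] / [7];  Q = [1, 2] / [3, 5] / [4]
  Insert 1 (step 6): P = [1, 6] / [2, 8] / [5] / [7];  Q = [1, 2] / [3, 5] / [4] / [6]
  Insert 9 (step 7): P = [1, 6, 9] / [2, 8] / [5] / [7];  Q = [1, 2, 7] / [3, 5] / [4] / [6]
  Insert 4 (step 8): P = [1, 4, 9] / [2, 6] / [5, 8] / [7];  Q = [1, 2, 7] / [3, 5] / [4, 8] / [6]
  Insert 3 (step 9): P = [1, 3, 9] / [2, 4] / [5, 6] / [7, 8];  Q = [1, 2, 7] / [3, 5] / [4, 8] / [6, 9]
Final shape: (3, 2, 2, 2).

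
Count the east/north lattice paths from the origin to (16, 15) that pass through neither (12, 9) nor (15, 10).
Number of paths = 226256655

Inclusion–exclusion. Total paths: C(31, 16) = 300540195. Through P₁: C(21, 12)·C(10, 4) = 61725300. Through P₂: C(25, 15)·C(6, 1) = 19612560. Since P₁ is strictly southwest of P₂, a monotone path through both must visit P₁ then P₂; paths through both = C(21, 12)·C(4, 3)·C(6, 1) = 7054320. Avoid both = 300540195 − 61725300 − 19612560 + 7054320 = 226256655.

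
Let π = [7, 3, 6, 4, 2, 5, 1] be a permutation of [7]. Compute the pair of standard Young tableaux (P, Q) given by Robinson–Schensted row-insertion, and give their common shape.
P = [1, 4, 5] / [2] / [3] / [6] / [7];  Q = [1, 3, 6] / [2] / [4] / [5] / [7];  common shape = (3, 1, 1, 1, 1)

Row-insert the values π_1, π_2, … into P one at a time, bumping the leftmost entry strictly greater than the inserted value down to the next row. The recording tableau Q records, in position (i, j), the step at which that cell was added to P.
  Insert 7 (step 1): P = [7];  Q = [1]
  Insert 3 (step 2): P = [3] / [7];  Q = [1] / [2]
  Insert 6 (step 3): P = [3, 6] / [7];  Q = [1, 3] / [2]
  Insert 4 (step 4): P = [3, 4] / [6] / [7];  Q = [1, 3] / [2] / [4]
  Insert 2 (step 5): P = [2, 4] / [3] / [6] / [7];  Q = [1, 3] / [2] / [4] / [5]
  Insert 5 (step 6): P = [2, 4, 5] / [3] / [6] / [7];  Q = [1, 3, 6] / [2] / [4] / [5]
  Insert 1 (step 7): P = [1, 4, 5] / [2] / [3] / [6] / [7];  Q = [1, 3, 6] / [2] / [4] / [5] / [7]
Final shape: (3, 1, 1, 1, 1).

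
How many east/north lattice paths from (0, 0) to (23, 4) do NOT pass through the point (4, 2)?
Number of paths = 14400

Total paths from (0, 0) to (23, 4): C(27, 23) = 17550. Paths through (4, 2): (paths (0, 0) → (4, 2)) × (paths (4, 2) → (23, 4)) = C(6, 4) · C(21, 19) = 15 · 210 = 3150. Avoidance count = 17550 − 3150 = 14400.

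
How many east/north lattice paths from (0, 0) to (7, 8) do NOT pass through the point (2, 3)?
Number of paths = 3915

Total paths from (0, 0) to (7, 8): C(15, 7) = 6435. Paths through (2, 3): (paths (0, 0) → (2, 3)) × (paths (2, 3) → (7, 8)) = C(5, 2) · C(10, 5) = 10 · 252 = 2520. Avoidance count = 6435 − 2520 = 3915.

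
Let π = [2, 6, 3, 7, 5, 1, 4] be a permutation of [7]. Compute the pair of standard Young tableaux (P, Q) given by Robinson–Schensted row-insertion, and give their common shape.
P = [1, 3, 4] / [2, 5] / [6, 7];  Q = [1, 2, 4] / [3, 5] / [6, 7];  common shape = (3, 2, 2)

Row-insert the values π_1, π_2, … into P one at a time, bumping the leftmost entry strictly greater than the inserted value down to the next row. The recording tableau Q records, in position (i, j), the step at which that cell was added to P.
  Insert 2 (step 1): P = [2];  Q = [1]
  Insert 6 (step 2): P = [2, 6];  Q = [1, 2]
  Insert 3 (step 3): P = [2, 3] / [6];  Q = [1, 2] / [3]
  Insert 7 (step 4): P = [2, 3, 7] / [6];  Q = [1, 2, 4] / [3]
  Insert 5 (step 5): P = [2, 3, 5] / [6, 7];  Q = [1, 2, 4] / [3, 5]
  Insert 1 (step 6): P = [1, 3, 5] / [2, 7] / [6];  Q = [1, 2, 4] / [3, 5] / [6]
  Insert 4 (step 7): P = [1, 3, 4] / [2, 5] / [6, 7];  Q = [1, 2, 4] / [3, 5] / [6, 7]
Final shape: (3, 2, 2).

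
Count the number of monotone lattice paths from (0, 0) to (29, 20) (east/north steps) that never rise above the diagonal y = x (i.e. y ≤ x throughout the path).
Number of paths = 9425842448792

By the reflection principle (André's argument), the number of monotone paths to (29, 20) with n ≤ m that never go above y = x is C(49, 29) − C(49, 30) = 28277527346376 − 18851684897584 = 9425842448792.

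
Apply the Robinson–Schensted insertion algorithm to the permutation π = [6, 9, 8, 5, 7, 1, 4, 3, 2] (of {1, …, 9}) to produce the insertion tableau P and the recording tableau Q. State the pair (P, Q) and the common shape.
P = [1, 2] / [3, 7] / [4, 8] / [5] / [6] / [9];  Q = [1, 2] / [3, 5] / [4, 7] / [6] / [8] / [9];  common shape = (2, 2, 2, 1, 1, 1)

Row-insert the values π_1, π_2, … into P one at a time, bumping the leftmost entry strictly greater than the inserted value down to the next row. The recording tableau Q records, in position (i, j), the step at which that cell was added to P.
  Insert 6 (step 1): P = [6];  Q = [1]
  Insert 9 (step 2): P = [6, 9];  Q = [1, 2]
  Insert 8 (step 3): P = [6, 8] / [9];  Q = [1, 2] / [3]
  Insert 5 (step 4): P = [5, 8] / [6] / [9];  Q = [1, 2] / [3] / [4]
  Insert 7 (step 5): P = [5, 7] / [6, 8] / [9];  Q = [1, 2] / [3, 5] / [4]
  Insert 1 (step 6): P = [1, 7] / [5, 8] / [6] / [9];  Q = [1, 2] / [3, 5] / [4] / [6]
  Insert 4 (step 7): P = [1, 4] / [5, 7] / [6, 8] / [9];  Q = [1, 2] / [3, 5] / [4, 7] / [6]
  Insert 3 (step 8): P = [1, 3] / [4, 7] / [5, 8] / [6] / [9];  Q = [1, 2] / [3, 5] / [4, 7] / [6] / [8]
  Insert 2 (step 9): P = [1, 2] / [3, 7] / [4, 8] / [5] / [6] / [9];  Q = [1, 2] / [3, 5] / [4, 7] / [6] / [8] / [9]
Final shape: (2, 2, 2, 1, 1, 1).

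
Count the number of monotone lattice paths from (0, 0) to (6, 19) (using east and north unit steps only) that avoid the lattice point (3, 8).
Number of paths = 117040

Total paths from (0, 0) to (6, 19): C(25, 6) = 177100. Paths through (3, 8): (paths (0, 0) → (3, 8)) × (paths (3, 8) → (6, 19)) = C(11, 3) · C(14, 3) = 165 · 364 = 60060. Avoidance count = 177100 − 60060 = 117040.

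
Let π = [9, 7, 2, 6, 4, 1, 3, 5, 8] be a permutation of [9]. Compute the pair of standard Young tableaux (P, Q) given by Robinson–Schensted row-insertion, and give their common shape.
P = [1, 3, 5, 8] / [2, 4] / [6] / [7] / [9];  Q = [1, 4, 8, 9] / [2, 7] / [3] / [5] / [6];  common shape = (4, 2, 1, 1, 1)

Row-insert the values π_1, π_2, … into P one at a time, bumping the leftmost entry strictly greater than the inserted value down to the next row. The recording tableau Q records, in position (i, j), the step at which that cell was added to P.
  Insert 9 (step 1): P = [9];  Q = [1]
  Insert 7 (step 2): P = [7] / [9];  Q = [1] / [2]
  Insert 2 (step 3): P = [2] / [7] / [9];  Q = [1] / [2] / [3]
  Insert 6 (step 4): P = [2, 6] / [7] / [9];  Q = [1, 4] / [2] / [3]
  Insert 4 (step 5): P = [2, 4] / [6] / [7] / [9];  Q = [1, 4] / [2] / [3] / [5]
  Insert 1 (step 6): P = [1, 4] / [2] / [6] / [7] / [9];  Q = [1, 4] / [2] / [3] / [5] / [6]
  Insert 3 (step 7): P = [1, 3] / [2, 4] / [6] / [7] / [9];  Q = [1, 4] / [2, 7] / [3] / [5] / [6]
  Insert 5 (step 8): P = [1, 3, 5] / [2, 4] / [6] / [7] / [9];  Q = [1, 4, 8] / [2, 7] / [3] / [5] / [6]
  Insert 8 (step 9): P = [1, 3, 5, 8] / [2, 4] / [6] / [7] / [9];  Q = [1, 4, 8, 9] / [2, 7] / [3] / [5] / [6]
Final shape: (4, 2, 1, 1, 1).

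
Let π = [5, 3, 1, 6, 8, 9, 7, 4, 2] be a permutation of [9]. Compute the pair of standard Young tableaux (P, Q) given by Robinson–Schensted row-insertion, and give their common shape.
P = [1, 2, 7, 9] / [3, 4] / [5, 6] / [8];  Q = [1, 4, 5, 6] / [2, 7] / [3, 8] / [9];  common shape = (4, 2, 2, 1)

Row-insert the values π_1, π_2, … into P one at a time, bumping the leftmost entry strictly greater than the inserted value down to the next row. The recording tableau Q records, in position (i, j), the step at which that cell was added to P.
  Insert 5 (step 1): P = [5];  Q = [1]
  Insert 3 (step 2): P = [3] / [5];  Q = [1] / [2]
  Insert 1 (step 3): P = [1] / [3] / [5];  Q = [1] / [2] / [3]
  Insert 6 (step 4): P = [1, 6] / [3] / [5];  Q = [1, 4] / [2] / [3]
  Insert 8 (step 5): P = [1, 6, 8] / [3] / [5];  Q = [1, 4, 5] / [2] / [3]
  Insert 9 (step 6): P = [1, 6, 8, 9] / [3] / [5];  Q = [1, 4, 5, 6] / [2] / [3]
  Insert 7 (step 7): P = [1, 6, 7, 9] / [3, 8] / [5];  Q = [1, 4, 5, 6] / [2, 7] / [3]
  Insert 4 (step 8): P = [1, 4, 7, 9] / [3, 6] / [5, 8];  Q = [1, 4, 5, 6] / [2, 7] / [3, 8]
  Insert 2 (step 9): P = [1, 2, 7, 9] / [3, 4] / [5, 6] / [8];  Q = [1, 4, 5, 6] / [2, 7] / [3, 8] / [9]
Final shape: (4, 2, 2, 1).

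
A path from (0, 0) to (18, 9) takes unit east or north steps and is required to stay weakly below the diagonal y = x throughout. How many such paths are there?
Number of paths = 2466750

By the reflection principle (André's argument), the number of monotone paths to (18, 9) with n ≤ m that never go above y = x is C(27, 18) − C(27, 19) = 4686825 − 2220075 = 2466750.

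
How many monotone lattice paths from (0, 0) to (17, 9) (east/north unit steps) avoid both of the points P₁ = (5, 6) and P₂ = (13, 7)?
Number of paths = 1813910

Inclusion–exclusion. Total paths: C(26, 17) = 3124550. Through P₁: C(11, 5)·C(15, 12) = 210210. Through P₂: C(20, 13)·C(6, 4) = 1162800. Since P₁ is strictly southwest of P₂, a monotone path through both must visit P₁ then P₂; paths through both = C(11, 5)·C(9, 8)·C(6, 4) = 62370. Avoid both = 3124550 − 210210 − 1162800 + 62370 = 1813910.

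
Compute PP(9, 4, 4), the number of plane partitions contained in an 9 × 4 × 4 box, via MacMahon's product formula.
PP(9, 4, 4) = 677352676

Evaluate the triple product over i = 1..9, j = 1..4, k = 1..4. The factors are (2/1) · (3/2) · (4/3) · (5/4) · (3/2) · (4/3) · (5/4) · (6/5) · … (144 factors total). The numerators and denominators telescope so the product is an integer; carrying out the multiplication exactly gives PP(9, 4, 4) = 677352676.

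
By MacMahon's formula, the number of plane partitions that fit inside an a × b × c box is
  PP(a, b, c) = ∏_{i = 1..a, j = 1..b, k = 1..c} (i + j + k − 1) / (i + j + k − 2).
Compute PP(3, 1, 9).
PP(3, 1, 9) = 220

Evaluate the triple product over i = 1..3, j = 1..1, k = 1..9. The factors are (2/1) · (3/2) · (4/3) · (5/4) · (6/5) · (7/6) · (8/7) · (9/8) · … (27 factors total). The numerators and denominators telescope so the product is an integer; carrying out the multiplication exactly gives PP(3, 1, 9) = 220.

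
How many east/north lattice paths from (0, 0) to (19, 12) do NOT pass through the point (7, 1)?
Number of paths = 130303901

Total paths from (0, 0) to (19, 12): C(31, 19) = 141120525. Paths through (7, 1): (paths (0, 0) → (7, 1)) × (paths (7, 1) → (19, 12)) = C(8, 7) · C(23, 12) = 8 · 1352078 = 10816624. Avoidance count = 141120525 − 10816624 = 130303901.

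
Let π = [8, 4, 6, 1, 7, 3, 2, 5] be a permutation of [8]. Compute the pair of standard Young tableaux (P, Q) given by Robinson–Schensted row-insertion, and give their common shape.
P = [1, 2, 5] / [3, 6, 7] / [4] / [8];  Q = [1, 3, 5] / [2, 6, 8] / [4] / [7];  common shape = (3, 3, 1, 1)

Row-insert the values π_1, π_2, … into P one at a time, bumping the leftmost entry strictly greater than the inserted value down to the next row. The recording tableau Q records, in position (i, j), the step at which that cell was added to P.
  Insert 8 (step 1): P = [8];  Q = [1]
  Insert 4 (step 2): P = [4] / [8];  Q = [1] / [2]
  Insert 6 (step 3): P = [4, 6] / [8];  Q = [1, 3] / [2]
  Insert 1 (step 4): P = [1, 6] / [4] / [8];  Q = [1, 3] / [2] / [4]
  Insert 7 (step 5): P = [1, 6, 7] / [4] / [8];  Q = [1, 3, 5] / [2] / [4]
  Insert 3 (step 6): P = [1, 3, 7] / [4, 6] / [8];  Q = [1, 3, 5] / [2, 6] / [4]
  Insert 2 (step 7): P = [1, 2, 7] / [3, 6] / [4] / [8];  Q = [1, 3, 5] / [2, 6] / [4] / [7]
  Insert 5 (step 8): P = [1, 2, 5] / [3, 6, 7] / [4] / [8];  Q = [1, 3, 5] / [2, 6, 8] / [4] / [7]
Final shape: (3, 3, 1, 1).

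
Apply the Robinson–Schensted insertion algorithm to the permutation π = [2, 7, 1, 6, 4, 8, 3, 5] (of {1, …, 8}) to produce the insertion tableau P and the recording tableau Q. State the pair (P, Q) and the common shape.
P = [1, 3, 5] / [2, 4, 8] / [6] / [7];  Q = [1, 2, 6] / [3, 4, 8] / [5] / [7];  common shape = (3, 3, 1, 1)

Row-insert the values π_1, π_2, … into P one at a time, bumping the leftmost entry strictly greater than the inserted value down to the next row. The recording tableau Q records, in position (i, j), the step at which that cell was added to P.
  Insert 2 (step 1): P = [2];  Q = [1]
  Insert 7 (step 2): P = [2, 7];  Q = [1, 2]
  Insert 1 (step 3): P = [1, 7] / [2];  Q = [1, 2] / [3]
  Insert 6 (step 4): P = [1, 6] / [2, 7];  Q = [1, 2] / [3, 4]
  Insert 4 (step 5): P = [1, 4] / [2, 6] / [7];  Q = [1, 2] / [3, 4] / [5]
  Insert 8 (step 6): P = [1, 4, 8] / [2, 6] / [7];  Q = [1, 2, 6] / [3, 4] / [5]
  Insert 3 (step 7): P = [1, 3, 8] / [2, 4] / [6] / [7];  Q = [1, 2, 6] / [3, 4] / [5] / [7]
  Insert 5 (step 8): P = [1, 3, 5] / [2, 4, 8] / [6] / [7];  Q = [1, 2, 6] / [3, 4, 8] / [5] / [7]
Final shape: (3, 3, 1, 1).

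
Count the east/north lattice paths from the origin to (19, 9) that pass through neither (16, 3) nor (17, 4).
Number of paths = 6740517

Inclusion–exclusion. Total paths: C(28, 19) = 6906900. Through P₁: C(19, 16)·C(9, 3) = 81396. Through P₂: C(21, 17)·C(7, 2) = 125685. Since P₁ is strictly southwest of P₂, a monotone path through both must visit P₁ then P₂; paths through both = C(19, 16)·C(2, 1)·C(7, 2) = 40698. Avoid both = 6906900 − 81396 − 125685 + 40698 = 6740517.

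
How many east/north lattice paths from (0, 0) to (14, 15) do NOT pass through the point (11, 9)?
Number of paths = 63450120

Total paths from (0, 0) to (14, 15): C(29, 14) = 77558760. Paths through (11, 9): (paths (0, 0) → (11, 9)) × (paths (11, 9) → (14, 15)) = C(20, 11) · C(9, 3) = 167960 · 84 = 14108640. Avoidance count = 77558760 − 14108640 = 63450120.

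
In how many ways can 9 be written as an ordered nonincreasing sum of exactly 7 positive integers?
p(9, 7 parts) = 2

Partitions of n into exactly k parts ↔ partitions of n − k into at most k parts (subtract 1 from each part). For n = 9, k = 7, the partitions are: 3+1+1+1+1+1+1, 2+2+1+1+1+1+1. Count = 2.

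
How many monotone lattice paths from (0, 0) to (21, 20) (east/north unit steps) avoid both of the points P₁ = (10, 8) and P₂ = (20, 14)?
Number of paths = 202673777064

Inclusion–exclusion. Total paths: C(41, 21) = 269128937220. Through P₁: C(18, 10)·C(23, 11) = 59164229124. Through P₂: C(34, 20)·C(7, 1) = 9743829480. Since P₁ is strictly southwest of P₂, a monotone path through both must visit P₁ then P₂; paths through both = C(18, 10)·C(16, 10)·C(7, 1) = 2452898448. Avoid both = 269128937220 − 59164229124 − 9743829480 + 2452898448 = 202673777064.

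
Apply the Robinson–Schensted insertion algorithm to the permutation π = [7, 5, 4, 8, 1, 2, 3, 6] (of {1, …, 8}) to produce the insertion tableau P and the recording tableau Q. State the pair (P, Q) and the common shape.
P = [1, 2, 3, 6] / [4, 8] / [5] / [7];  Q = [1, 4, 7, 8] / [2, 6] / [3] / [5];  common shape = (4, 2, 1, 1)

Row-insert the values π_1, π_2, … into P one at a time, bumping the leftmost entry strictly greater than the inserted value down to the next row. The recording tableau Q records, in position (i, j), the step at which that cell was added to P.
  Insert 7 (step 1): P = [7];  Q = [1]
  Insert 5 (step 2): P = [5] / [7];  Q = [1] / [2]
  Insert 4 (step 3): P = [4] / [5] / [7];  Q = [1] / [2] / [3]
  Insert 8 (step 4): P = [4, 8] / [5] / [7];  Q = [1, 4] / [2] / [3]
  Insert 1 (step 5): P = [1, 8] / [4] / [5] / [7];  Q = [1, 4] / [2] / [3] / [5]
  Insert 2 (step 6): P = [1, 2] / [4, 8] / [5] / [7];  Q = [1, 4] / [2, 6] / [3] / [5]
  Insert 3 (step 7): P = [1, 2, 3] / [4, 8] / [5] / [7];  Q = [1, 4, 7] / [2, 6] / [3] / [5]
  Insert 6 (step 8): P = [1, 2, 3, 6] / [4, 8] / [5] / [7];  Q = [1, 4, 7, 8] / [2, 6] / [3] / [5]
Final shape: (4, 2, 1, 1).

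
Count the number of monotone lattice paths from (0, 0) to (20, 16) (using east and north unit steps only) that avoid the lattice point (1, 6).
Number of paths = 7167662040

Total paths from (0, 0) to (20, 16): C(36, 20) = 7307872110. Paths through (1, 6): (paths (0, 0) → (1, 6)) × (paths (1, 6) → (20, 16)) = C(7, 1) · C(29, 19) = 7 · 20030010 = 140210070. Avoidance count = 7307872110 − 140210070 = 7167662040.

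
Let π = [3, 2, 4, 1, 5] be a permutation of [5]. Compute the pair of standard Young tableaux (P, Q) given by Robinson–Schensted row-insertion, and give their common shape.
P = [1, 4, 5] / [2] / [3];  Q = [1, 3, 5] / [2] / [4];  common shape = (3, 1, 1)

Row-insert the values π_1, π_2, … into P one at a time, bumping the leftmost entry strictly greater than the inserted value down to the next row. The recording tableau Q records, in position (i, j), the step at which that cell was added to P.
  Insert 3 (step 1): P = [3];  Q = [1]
  Insert 2 (step 2): P = [2] / [3];  Q = [1] / [2]
  Insert 4 (step 3): P = [2, 4] / [3];  Q = [1, 3] / [2]
  Insert 1 (step 4): P = [1, 4] / [2] / [3];  Q = [1, 3] / [2] / [4]
  Insert 5 (step 5): P = [1, 4, 5] / [2] / [3];  Q = [1, 3, 5] / [2] / [4]
Final shape: (3, 1, 1).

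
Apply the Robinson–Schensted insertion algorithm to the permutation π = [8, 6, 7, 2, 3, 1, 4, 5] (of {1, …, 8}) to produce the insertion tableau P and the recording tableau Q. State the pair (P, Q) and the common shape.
P = [1, 3, 4, 5] / [2, 7] / [6] / [8];  Q = [1, 3, 7, 8] / [2, 5] / [4] / [6];  common shape = (4, 2, 1, 1)

Row-insert the values π_1, π_2, … into P one at a time, bumping the leftmost entry strictly greater than the inserted value down to the next row. The recording tableau Q records, in position (i, j), the step at which that cell was added to P.
  Insert 8 (step 1): P = [8];  Q = [1]
  Insert 6 (step 2): P = [6] / [8];  Q = [1] / [2]
  Insert 7 (step 3): P = [6, 7] / [8];  Q = [1, 3] / [2]
  Insert 2 (step 4): P = [2, 7] / [6] / [8];  Q = [1, 3] / [2] / [4]
  Insert 3 (step 5): P = [2, 3] / [6, 7] / [8];  Q = [1, 3] / [2, 5] / [4]
  Insert 1 (step 6): P = [1, 3] / [2, 7] / [6] / [8];  Q = [1, 3] / [2, 5] / [4] / [6]
  Insert 4 (step 7): P = [1, 3, 4] / [2, 7] / [6] / [8];  Q = [1, 3, 7] / [2, 5] / [4] / [6]
  Insert 5 (step 8): P = [1, 3, 4, 5] / [2, 7] / [6] / [8];  Q = [1, 3, 7, 8] / [2, 5] / [4] / [6]
Final shape: (4, 2, 1, 1).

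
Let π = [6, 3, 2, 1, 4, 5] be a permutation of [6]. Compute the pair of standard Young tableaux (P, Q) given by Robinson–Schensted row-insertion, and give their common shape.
P = [1, 4, 5] / [2] / [3] / [6];  Q = [1, 5, 6] / [2] / [3] / [4];  common shape = (3, 1, 1, 1)

Row-insert the values π_1, π_2, … into P one at a time, bumping the leftmost entry strictly greater than the inserted value down to the next row. The recording tableau Q records, in position (i, j), the step at which that cell was added to P.
  Insert 6 (step 1): P = [6];  Q = [1]
  Insert 3 (step 2): P = [3] / [6];  Q = [1] / [2]
  Insert 2 (step 3): P = [2] / [3] / [6];  Q = [1] / [2] / [3]
  Insert 1 (step 4): P = [1] / [2] / [3] / [6];  Q = [1] / [2] / [3] / [4]
  Insert 4 (step 5): P = [1, 4] / [2] / [3] / [6];  Q = [1, 5] / [2] / [3] / [4]
  Insert 5 (step 6): P = [1, 4, 5] / [2] / [3] / [6];  Q = [1, 5, 6] / [2] / [3] / [4]
Final shape: (3, 1, 1, 1).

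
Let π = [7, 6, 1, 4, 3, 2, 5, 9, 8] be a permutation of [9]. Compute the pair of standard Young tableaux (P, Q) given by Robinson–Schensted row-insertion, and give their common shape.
P = [1, 2, 5, 8] / [3, 9] / [4] / [6] / [7];  Q = [1, 4, 7, 8] / [2, 9] / [3] / [5] / [6];  common shape = (4, 2, 1, 1, 1)

Row-insert the values π_1, π_2, … into P one at a time, bumping the leftmost entry strictly greater than the inserted value down to the next row. The recording tableau Q records, in position (i, j), the step at which that cell was added to P.
  Insert 7 (step 1): P = [7];  Q = [1]
  Insert 6 (step 2): P = [6] / [7];  Q = [1] / [2]
  Insert 1 (step 3): P = [1] / [6] / [7];  Q = [1] / [2] / [3]
  Insert 4 (step 4): P = [1, 4] / [6] / [7];  Q = [1, 4] / [2] / [3]
  Insert 3 (step 5): P = [1, 3] / [4] / [6] / [7];  Q = [1, 4] / [2] / [3] / [5]
  Insert 2 (step 6): P = [1, 2] / [3] / [4] / [6] / [7];  Q = [1, 4] / [2] / [3] / [5] / [6]
  Insert 5 (step 7): P = [1, 2, 5] / [3] / [4] / [6] / [7];  Q = [1, 4, 7] / [2] / [3] / [5] / [6]
  Insert 9 (step 8): P = [1, 2, 5, 9] / [3] / [4] / [6] / [7];  Q = [1, 4, 7, 8] / [2] / [3] / [5] / [6]
  Insert 8 (step 9): P = [1, 2, 5, 8] / [3, 9] / [4] / [6] / [7];  Q = [1, 4, 7, 8] / [2, 9] / [3] / [5] / [6]
Final shape: (4, 2, 1, 1, 1).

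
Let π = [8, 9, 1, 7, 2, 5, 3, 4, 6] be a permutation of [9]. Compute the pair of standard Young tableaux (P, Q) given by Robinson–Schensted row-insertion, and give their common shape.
P = [1, 2, 3, 4, 6] / [5, 9] / [7] / [8];  Q = [1, 2, 6, 8, 9] / [3, 4] / [5] / [7];  common shape = (5, 2, 1, 1)

Row-insert the values π_1, π_2, … into P one at a time, bumping the leftmost entry strictly greater than the inserted value down to the next row. The recording tableau Q records, in position (i, j), the step at which that cell was added to P.
  Insert 8 (step 1): P = [8];  Q = [1]
  Insert 9 (step 2): P = [8, 9];  Q = [1, 2]
  Insert 1 (step 3): P = [1, 9] / [8];  Q = [1, 2] / [3]
  Insert 7 (step 4): P = [1, 7] / [8, 9];  Q = [1, 2] / [3, 4]
  Insert 2 (step 5): P = [1, 2] / [7, 9] / [8];  Q = [1, 2] / [3, 4] / [5]
  Insert 5 (step 6): P = [1, 2, 5] / [7, 9] / [8];  Q = [1, 2, 6] / [3, 4] / [5]
  Insert 3 (step 7): P = [1, 2, 3] / [5, 9] / [7] / [8];  Q = [1, 2, 6] / [3, 4] / [5] / [7]
  Insert 4 (step 8): P = [1, 2, 3, 4] / [5, 9] / [7] / [8];  Q = [1, 2, 6, 8] / [3, 4] / [5] / [7]
  Insert 6 (step 9): P = [1, 2, 3, 4, 6] / [5, 9] / [7] / [8];  Q = [1, 2, 6, 8, 9] / [3, 4] / [5] / [7]
Final shape: (5, 2, 1, 1).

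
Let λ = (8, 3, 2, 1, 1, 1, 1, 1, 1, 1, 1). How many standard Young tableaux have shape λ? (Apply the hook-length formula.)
# SYT of shape (8, 3, 2, 1, 1, 1, 1, 1, 1, 1, 1) = 25865840

Hook-length formula: f^λ = n! / Π hook(c), product over all cells c of the Young diagram. For λ = (8, 3, 2, 1, 1, 1, 1, 1, 1, 1, 1), n = 21 boxes. Hook lengths by row (left-to-right, top-to-bottom): [18, 9, 7, 5, 4, 3, 2, 1]; [12, 3, 1]; [10, 1]; [8]; [7]; [6]; [5]; [4]; [3]; [2]; [1]. Product of hooks = 1975228416000. So f^λ = 21! / 1975228416000 = 51090942171709440000 / 1975228416000 = 25865840.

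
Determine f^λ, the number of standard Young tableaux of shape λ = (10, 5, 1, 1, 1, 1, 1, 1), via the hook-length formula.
# SYT of shape (10, 5, 1, 1, 1, 1, 1, 1) = 26142480

Hook-length formula: f^λ = n! / Π hook(c), product over all cells c of the Young diagram. For λ = (10, 5, 1, 1, 1, 1, 1, 1), n = 21 boxes. Hook lengths by row (left-to-right, top-to-bottom): [17, 10, 9, 8, 7, 5, 4, 3, 2, 1]; [11, 4, 3, 2, 1]; [6]; [5]; [4]; [3]; [2]; [1]. Product of hooks = 1954326528000. So f^λ = 21! / 1954326528000 = 51090942171709440000 / 1954326528000 = 26142480.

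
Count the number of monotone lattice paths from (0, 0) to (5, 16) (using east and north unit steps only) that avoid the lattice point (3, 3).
Number of paths = 18249

Total paths from (0, 0) to (5, 16): C(21, 5) = 20349. Paths through (3, 3): (paths (0, 0) → (3, 3)) × (paths (3, 3) → (5, 16)) = C(6, 3) · C(15, 2) = 20 · 105 = 2100. Avoidance count = 20349 − 2100 = 18249.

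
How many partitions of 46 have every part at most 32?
p(46, parts ≤ 32) = 105185

Use the recurrence p(n, m) = p(n, m−1) + p(n−m, m): either the largest part is < m (count p(n, m−1)) or the largest part is exactly m (remove one copy of m, count p(n−m, m)). With p(0, ·) = 1 this gives p(46, parts ≤ 32) = 105185. (By conjugating Young diagrams, this also counts partitions of 46 into at most 32 parts.)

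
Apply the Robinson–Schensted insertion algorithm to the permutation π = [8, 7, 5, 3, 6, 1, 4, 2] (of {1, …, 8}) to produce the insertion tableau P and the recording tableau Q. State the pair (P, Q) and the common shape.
P = [1, 2] / [3, 4] / [5, 6] / [7] / [8];  Q = [1, 5] / [2, 7] / [3, 8] / [4] / [6];  common shape = (2, 2, 2, 1, 1)

Row-insert the values π_1, π_2, … into P one at a time, bumping the leftmost entry strictly greater than the inserted value down to the next row. The recording tableau Q records, in position (i, j), the step at which that cell was added to P.
  Insert 8 (step 1): P = [8];  Q = [1]
  Insert 7 (step 2): P = [7] / [8];  Q = [1] / [2]
  Insert 5 (step 3): P = [5] / [7] / [8];  Q = [1] / [2] / [3]
  Insert 3 (step 4): P = [3] / [5] / [7] / [8];  Q = [1] / [2] / [3] / [4]
  Insert 6 (step 5): P = [3, 6] / [5] / [7] / [8];  Q = [1, 5] / [2] / [3] / [4]
  Insert 1 (step 6): P = [1, 6] / [3] / [5] / [7] / [8];  Q = [1, 5] / [2] / [3] / [4] / [6]
  Insert 4 (step 7): P = [1, 4] / [3, 6] / [5] / [7] / [8];  Q = [1, 5] / [2, 7] / [3] / [4] / [6]
  Insert 2 (step 8): P = [1, 2] / [3, 4] / [5, 6] / [7] / [8];  Q = [1, 5] / [2, 7] / [3, 8] / [4] / [6]
Final shape: (2, 2, 2, 1, 1).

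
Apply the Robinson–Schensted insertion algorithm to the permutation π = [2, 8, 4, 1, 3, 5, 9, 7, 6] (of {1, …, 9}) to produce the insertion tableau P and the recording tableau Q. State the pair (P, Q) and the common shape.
P = [1, 3, 5, 6] / [2, 4, 7] / [8, 9];  Q = [1, 2, 6, 7] / [3, 5, 8] / [4, 9];  common shape = (4, 3, 2)

Row-insert the values π_1, π_2, … into P one at a time, bumping the leftmost entry strictly greater than the inserted value down to the next row. The recording tableau Q records, in position (i, j), the step at which that cell was added to P.
  Insert 2 (step 1): P = [2];  Q = [1]
  Insert 8 (step 2): P = [2, 8];  Q = [1, 2]
  Insert 4 (step 3): P = [2, 4] / [8];  Q = [1, 2] / [3]
  Insert 1 (step 4): P = [1, 4] / [2] / [8];  Q = [1, 2] / [3] / [4]
  Insert 3 (step 5): P = [1, 3] / [2, 4] / [8];  Q = [1, 2] / [3, 5] / [4]
  Insert 5 (step 6): P = [1, 3, 5] / [2, 4] / [8];  Q = [1, 2, 6] / [3, 5] / [4]
  Insert 9 (step 7): P = [1, 3, 5, 9] / [2, 4] / [8];  Q = [1, 2, 6, 7] / [3, 5] / [4]
  Insert 7 (step 8): P = [1, 3, 5, 7] / [2, 4, 9] / [8];  Q = [1, 2, 6, 7] / [3, 5, 8] / [4]
  Insert 6 (step 9): P = [1, 3, 5, 6] / [2, 4, 7] / [8, 9];  Q = [1, 2, 6, 7] / [3, 5, 8] / [4, 9]
Final shape: (4, 3, 2).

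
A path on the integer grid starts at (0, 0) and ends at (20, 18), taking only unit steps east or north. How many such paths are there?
Number of paths = 33578000610

A monotone lattice path from (0, 0) to (20, 18) consists of 20 east steps and 18 north steps in some order, so it is determined by which 20 of the 38 steps are east. The count is C(38, 20) = 33578000610.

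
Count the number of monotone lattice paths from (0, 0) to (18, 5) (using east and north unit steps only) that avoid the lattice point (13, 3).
Number of paths = 21889

Total paths from (0, 0) to (18, 5): C(23, 18) = 33649. Paths through (13, 3): (paths (0, 0) → (13, 3)) × (paths (13, 3) → (18, 5)) = C(16, 13) · C(7, 5) = 560 · 21 = 11760. Avoidance count = 33649 − 11760 = 21889.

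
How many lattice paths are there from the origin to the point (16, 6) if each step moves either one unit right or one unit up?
Number of paths = 74613

A monotone lattice path from (0, 0) to (16, 6) consists of 16 east steps and 6 north steps in some order, so it is determined by which 16 of the 22 steps are east. The count is C(22, 16) = 74613.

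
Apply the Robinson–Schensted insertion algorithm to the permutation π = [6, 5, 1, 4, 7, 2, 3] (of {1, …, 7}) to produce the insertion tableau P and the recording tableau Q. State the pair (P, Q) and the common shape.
P = [1, 2, 3] / [4, 7] / [5] / [6];  Q = [1, 4, 5] / [2, 7] / [3] / [6];  common shape = (3, 2, 1, 1)

Row-insert the values π_1, π_2, … into P one at a time, bumping the leftmost entry strictly greater than the inserted value down to the next row. The recording tableau Q records, in position (i, j), the step at which that cell was added to P.
  Insert 6 (step 1): P = [6];  Q = [1]
  Insert 5 (step 2): P = [5] / [6];  Q = [1] / [2]
  Insert 1 (step 3): P = [1] / [5] / [6];  Q = [1] / [2] / [3]
  Insert 4 (step 4): P = [1, 4] / [5] / [6];  Q = [1, 4] / [2] / [3]
  Insert 7 (step 5): P = [1, 4, 7] / [5] / [6];  Q = [1, 4, 5] / [2] / [3]
  Insert 2 (step 6): P = [1, 2, 7] / [4] / [5] / [6];  Q = [1, 4, 5] / [2] / [3] / [6]
  Insert 3 (step 7): P = [1, 2, 3] / [4, 7] / [5] / [6];  Q = [1, 4, 5] / [2, 7] / [3] / [6]
Final shape: (3, 2, 1, 1).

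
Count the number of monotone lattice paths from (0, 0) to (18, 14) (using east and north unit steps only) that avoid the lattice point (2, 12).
Number of paths = 471421677

Total paths from (0, 0) to (18, 14): C(32, 18) = 471435600. Paths through (2, 12): (paths (0, 0) → (2, 12)) × (paths (2, 12) → (18, 14)) = C(14, 2) · C(18, 16) = 91 · 153 = 13923. Avoidance count = 471435600 − 13923 = 471421677.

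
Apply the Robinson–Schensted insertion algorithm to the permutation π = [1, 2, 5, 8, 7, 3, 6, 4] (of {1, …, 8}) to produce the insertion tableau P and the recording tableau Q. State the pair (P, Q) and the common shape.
P = [1, 2, 3, 4] / [5, 6] / [7] / [8];  Q = [1, 2, 3, 4] / [5, 7] / [6] / [8];  common shape = (4, 2, 1, 1)

Row-insert the values π_1, π_2, … into P one at a time, bumping the leftmost entry strictly greater than the inserted value down to the next row. The recording tableau Q records, in position (i, j), the step at which that cell was added to P.
  Insert 1 (step 1): P = [1];  Q = [1]
  Insert 2 (step 2): P = [1, 2];  Q = [1, 2]
  Insert 5 (step 3): P = [1, 2, 5];  Q = [1, 2, 3]
  Insert 8 (step 4): P = [1, 2, 5, 8];  Q = [1, 2, 3, 4]
  Insert 7 (step 5): P = [1, 2, 5, 7] / [8];  Q = [1, 2, 3, 4] / [5]
  Insert 3 (step 6): P = [1, 2, 3, 7] / [5] / [8];  Q = [1, 2, 3, 4] / [5] / [6]
  Insert 6 (step 7): P = [1, 2, 3, 6] / [5, 7] / [8];  Q = [1, 2, 3, 4] / [5, 7] / [6]
  Insert 4 (step 8): P = [1, 2, 3, 4] / [5, 6] / [7] / [8];  Q = [1, 2, 3, 4] / [5, 7] / [6] / [8]
Final shape: (4, 2, 1, 1).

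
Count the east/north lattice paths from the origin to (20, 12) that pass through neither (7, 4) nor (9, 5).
Number of paths = 126435252

Inclusion–exclusion. Total paths: C(32, 20) = 225792840. Through P₁: C(11, 7)·C(21, 13) = 67151700. Through P₂: C(14, 9)·C(18, 11) = 63711648. Since P₁ is strictly southwest of P₂, a monotone path through both must visit P₁ then P₂; paths through both = C(11, 7)·C(3, 2)·C(18, 11) = 31505760. Avoid both = 225792840 − 67151700 − 63711648 + 31505760 = 126435252.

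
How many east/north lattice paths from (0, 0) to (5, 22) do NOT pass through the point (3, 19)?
Number of paths = 65330

Total paths from (0, 0) to (5, 22): C(27, 5) = 80730. Paths through (3, 19): (paths (0, 0) → (3, 19)) × (paths (3, 19) → (5, 22)) = C(22, 3) · C(5, 2) = 1540 · 10 = 15400. Avoidance count = 80730 − 15400 = 65330.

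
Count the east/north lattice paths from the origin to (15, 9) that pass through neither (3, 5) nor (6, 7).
Number of paths = 1142004

Inclusion–exclusion. Total paths: C(24, 15) = 1307504. Through P₁: C(8, 3)·C(16, 12) = 101920. Through P₂: C(13, 6)·C(11, 9) = 94380. Since P₁ is strictly southwest of P₂, a monotone path through both must visit P₁ then P₂; paths through both = C(8, 3)·C(5, 3)·C(11, 9) = 30800. Avoid both = 1307504 − 101920 − 94380 + 30800 = 1142004.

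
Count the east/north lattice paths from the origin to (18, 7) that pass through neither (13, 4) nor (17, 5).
Number of paths = 304118

Inclusion–exclusion. Total paths: C(25, 18) = 480700. Through P₁: C(17, 13)·C(8, 5) = 133280. Through P₂: C(22, 17)·C(3, 1) = 79002. Since P₁ is strictly southwest of P₂, a monotone path through both must visit P₁ then P₂; paths through both = C(17, 13)·C(5, 4)·C(3, 1) = 35700. Avoid both = 480700 − 133280 − 79002 + 35700 = 304118.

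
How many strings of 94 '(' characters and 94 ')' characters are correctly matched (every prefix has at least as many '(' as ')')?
C_94 = 239993345518077005168915776623476723006280827488229600

These balanced parentheses are counted by the Catalan number C_n = (1/(n + 1)) · C(2n, n). For n = 94: C_94 = (1/95) · C(188, 94) = 22799367824217315491046998779230288685596678611381812000/95 = 239993345518077005168915776623476723006280827488229600.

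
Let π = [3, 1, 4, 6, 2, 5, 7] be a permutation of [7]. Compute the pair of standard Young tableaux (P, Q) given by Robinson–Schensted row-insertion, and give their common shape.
P = [1, 2, 5, 7] / [3, 4, 6];  Q = [1, 3, 4, 7] / [2, 5, 6];  common shape = (4, 3)

Row-insert the values π_1, π_2, … into P one at a time, bumping the leftmost entry strictly greater than the inserted value down to the next row. The recording tableau Q records, in position (i, j), the step at which that cell was added to P.
  Insert 3 (step 1): P = [3];  Q = [1]
  Insert 1 (step 2): P = [1] / [3];  Q = [1] / [2]
  Insert 4 (step 3): P = [1, 4] / [3];  Q = [1, 3] / [2]
  Insert 6 (step 4): P = [1, 4, 6] / [3];  Q = [1, 3, 4] / [2]
  Insert 2 (step 5): P = [1, 2, 6] / [3, 4];  Q = [1, 3, 4] / [2, 5]
  Insert 5 (step 6): P = [1, 2, 5] / [3, 4, 6];  Q = [1, 3, 4] / [2, 5, 6]
  Insert 7 (step 7): P = [1, 2, 5, 7] / [3, 4, 6];  Q = [1, 3, 4, 7] / [2, 5, 6]
Final shape: (4, 3).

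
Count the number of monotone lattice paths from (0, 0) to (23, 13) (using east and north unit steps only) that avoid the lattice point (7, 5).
Number of paths = 1728296568

Total paths from (0, 0) to (23, 13): C(36, 23) = 2310789600. Paths through (7, 5): (paths (0, 0) → (7, 5)) × (paths (7, 5) → (23, 13)) = C(12, 7) · C(24, 16) = 792 · 735471 = 582493032. Avoidance count = 2310789600 − 582493032 = 1728296568.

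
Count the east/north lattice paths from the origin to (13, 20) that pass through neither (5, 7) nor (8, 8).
Number of paths = 351966384

Inclusion–exclusion. Total paths: C(33, 13) = 573166440. Through P₁: C(12, 5)·C(21, 8) = 161164080. Through P₂: C(16, 8)·C(17, 5) = 79639560. Since P₁ is strictly southwest of P₂, a monotone path through both must visit P₁ then P₂; paths through both = C(12, 5)·C(4, 3)·C(17, 5) = 19603584. Avoid both = 573166440 − 161164080 − 79639560 + 19603584 = 351966384.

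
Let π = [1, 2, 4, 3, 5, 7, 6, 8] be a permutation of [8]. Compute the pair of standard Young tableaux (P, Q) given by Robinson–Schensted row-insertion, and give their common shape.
P = [1, 2, 3, 5, 6, 8] / [4, 7];  Q = [1, 2, 3, 5, 6, 8] / [4, 7];  common shape = (6, 2)

Row-insert the values π_1, π_2, … into P one at a time, bumping the leftmost entry strictly greater than the inserted value down to the next row. The recording tableau Q records, in position (i, j), the step at which that cell was added to P.
  Insert 1 (step 1): P = [1];  Q = [1]
  Insert 2 (step 2): P = [1, 2];  Q = [1, 2]
  Insert 4 (step 3): P = [1, 2, 4];  Q = [1, 2, 3]
  Insert 3 (step 4): P = [1, 2, 3] / [4];  Q = [1, 2, 3] / [4]
  Insert 5 (step 5): P = [1, 2, 3, 5] / [4];  Q = [1, 2, 3, 5] / [4]
  Insert 7 (step 6): P = [1, 2, 3, 5, 7] / [4];  Q = [1, 2, 3, 5, 6] / [4]
  Insert 6 (step 7): P = [1, 2, 3, 5, 6] / [4, 7];  Q = [1, 2, 3, 5, 6] / [4, 7]
  Insert 8 (step 8): P = [1, 2, 3, 5, 6, 8] / [4, 7];  Q = [1, 2, 3, 5, 6, 8] / [4, 7]
Final shape: (6, 2).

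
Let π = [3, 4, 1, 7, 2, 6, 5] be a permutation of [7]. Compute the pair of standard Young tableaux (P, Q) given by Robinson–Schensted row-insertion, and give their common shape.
P = [1, 2, 5] / [3, 4, 6] / [7];  Q = [1, 2, 4] / [3, 5, 6] / [7];  common shape = (3, 3, 1)

Row-insert the values π_1, π_2, … into P one at a time, bumping the leftmost entry strictly greater than the inserted value down to the next row. The recording tableau Q records, in position (i, j), the step at which that cell was added to P.
  Insert 3 (step 1): P = [3];  Q = [1]
  Insert 4 (step 2): P = [3, 4];  Q = [1, 2]
  Insert 1 (step 3): P = [1, 4] / [3];  Q = [1, 2] / [3]
  Insert 7 (step 4): P = [1, 4, 7] / [3];  Q = [1, 2, 4] / [3]
  Insert 2 (step 5): P = [1, 2, 7] / [3, 4];  Q = [1, 2, 4] / [3, 5]
  Insert 6 (step 6): P = [1, 2, 6] / [3, 4, 7];  Q = [1, 2, 4] / [3, 5, 6]
  Insert 5 (step 7): P = [1, 2, 5] / [3, 4, 6] / [7];  Q = [1, 2, 4] / [3, 5, 6] / [7]
Final shape: (3, 3, 1).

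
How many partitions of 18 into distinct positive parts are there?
q(18) = 46

A partition into distinct parts is a strictly decreasing sequence summing to n. The recurrence d(n, m) = d(n, m−1) + d(n−m, m−1) (use part m at most once) with q(n) = d(n, n) gives q(18) = 46. (Euler's theorem: # distinct-part partitions = # odd-part partitions.)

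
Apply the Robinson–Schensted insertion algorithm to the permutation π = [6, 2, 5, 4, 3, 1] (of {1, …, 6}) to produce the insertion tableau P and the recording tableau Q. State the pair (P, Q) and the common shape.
P = [1, 3] / [2] / [4] / [5] / [6];  Q = [1, 3] / [2] / [4] / [5] / [6];  common shape = (2, 1, 1, 1, 1)

Row-insert the values π_1, π_2, … into P one at a time, bumping the leftmost entry strictly greater than the inserted value down to the next row. The recording tableau Q records, in position (i, j), the step at which that cell was added to P.
  Insert 6 (step 1): P = [6];  Q = [1]
  Insert 2 (step 2): P = [2] / [6];  Q = [1] / [2]
  Insert 5 (step 3): P = [2, 5] / [6];  Q = [1, 3] / [2]
  Insert 4 (step 4): P = [2, 4] / [5] / [6];  Q = [1, 3] / [2] / [4]
  Insert 3 (step 5): P = [2, 3] / [4] / [5] / [6];  Q = [1, 3] / [2] / [4] / [5]
  Insert 1 (step 6): P = [1, 3] / [2] / [4] / [5] / [6];  Q = [1, 3] / [2] / [4] / [5] / [6]
Final shape: (2, 1, 1, 1, 1).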